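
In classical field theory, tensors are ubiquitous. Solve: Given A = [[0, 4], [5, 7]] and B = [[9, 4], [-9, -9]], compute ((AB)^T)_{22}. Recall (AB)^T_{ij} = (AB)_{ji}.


(AB)^T_{ij} = (AB)_{ji} = sum_k A_{jk} B_{ki}.
For i=2, j=2 we need (AB)_{22}:
A_{21} * B_{12} = 5 * 4 = 20
A_{22} * B_{22} = 7 * -9 = -63
Sum = 20 + -63 = -43

-43


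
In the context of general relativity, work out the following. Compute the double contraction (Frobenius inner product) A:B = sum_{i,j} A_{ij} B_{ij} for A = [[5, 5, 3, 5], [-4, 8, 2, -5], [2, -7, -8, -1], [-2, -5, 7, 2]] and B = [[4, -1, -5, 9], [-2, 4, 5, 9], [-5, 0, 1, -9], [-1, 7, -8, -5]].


A:B = sum over all i,j of A_{ij} * B_{ij}.
Row 1: 5*4=20, 5*-1=-5, 3*-5=-15, 5*9=45 => row sum = 45
Row 2: -4*-2=8, 8*4=32, 2*5=10, -5*9=-45 => row sum = 5
Row 3: 2*-5=-10, -7*0=0, -8*1=-8, -1*-9=9 => row sum = -9
Row 4: -2*-1=2, -5*7=-35, 7*-8=-56, 2*-5=-10 => row sum = -99
Total = 45 + 5 + -9 + -99 = -58

-58


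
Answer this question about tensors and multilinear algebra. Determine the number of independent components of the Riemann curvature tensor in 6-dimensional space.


The Riemann tensor in d dimensions has d^2(d^2 - 1)/12 independent components.
d = 6, so d^2 = 36
d^2 - 1 = 35
d^2(d^2 - 1) = 36 * 35 = 1260
Divide by 12: 1260 / 12 = 105

105


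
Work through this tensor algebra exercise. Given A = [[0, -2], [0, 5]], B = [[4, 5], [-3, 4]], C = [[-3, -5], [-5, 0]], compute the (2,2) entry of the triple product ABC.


(ABC)_{22} = sum_m (AB)_{2m} C_{m2}. First compute row 2 of AB.
(AB)_{21} = 0*4 + 5*-3 = -15
(AB)_{22} = 0*5 + 5*4 = 20
Now contract with column 2 of C:
(AB)_{21} * C_{12} = -15 * -5 = 75
(AB)_{22} * C_{22} = 20 * 0 = 0
(ABC)_{22} = 75 + 0 = 75

75


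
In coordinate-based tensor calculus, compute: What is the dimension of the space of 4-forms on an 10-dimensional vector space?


The dimension of the space of p-forms on an n-dimensional space is C(n, p).
n = 10, p = 4
C(10, 4) = 10! / (4! * 6!) = 210

210


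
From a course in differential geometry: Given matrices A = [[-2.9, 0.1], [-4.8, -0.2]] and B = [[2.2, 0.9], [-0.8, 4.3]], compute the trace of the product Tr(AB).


Tr(AB) = sum_i (AB)_{ii} where (AB)_{ii} = sum_k A_{ik} B_{ki}.
(AB)_{11} = -2.9*2.2 + 0.1*-0.8 = -6.46
(AB)_{22} = -4.8*0.9 + -0.2*4.3 = -5.18
Tr(AB) = -6.46 + -5.18 = -11.64

-11.64


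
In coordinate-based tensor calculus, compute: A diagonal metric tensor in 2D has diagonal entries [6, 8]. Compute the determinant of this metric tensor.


For a diagonal metric, the determinant is the product of diagonal entries.
Diagonal entries: 6, 8
det(g) = 6 * 8 = 48

48


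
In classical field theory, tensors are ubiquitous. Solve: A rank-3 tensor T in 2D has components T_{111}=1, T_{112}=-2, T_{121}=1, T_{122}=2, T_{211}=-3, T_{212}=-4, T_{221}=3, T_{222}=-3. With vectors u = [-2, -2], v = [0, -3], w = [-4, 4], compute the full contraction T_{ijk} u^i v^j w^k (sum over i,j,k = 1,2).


S = sum over i,j,k of T_{ijk} u_i v_j w_k. Expanding all 8 terms:
T_{111}*u_1*v_1*w_1 = 1*-2*0*-4 = 0  (running total: 0)
T_{112}*u_1*v_1*w_2 = -2*-2*0*4 = 0  (running total: 0)
T_{121}*u_1*v_2*w_1 = 1*-2*-3*-4 = -24  (running total: -24)
T_{122}*u_1*v_2*w_2 = 2*-2*-3*4 = 48  (running total: 24)
T_{211}*u_2*v_1*w_1 = -3*-2*0*-4 = 0  (running total: 24)
T_{212}*u_2*v_1*w_2 = -4*-2*0*4 = 0  (running total: 24)
T_{221}*u_2*v_2*w_1 = 3*-2*-3*-4 = -72  (running total: -48)
T_{222}*u_2*v_2*w_2 = -3*-2*-3*4 = -72  (running total: -120)
S = -120

-120


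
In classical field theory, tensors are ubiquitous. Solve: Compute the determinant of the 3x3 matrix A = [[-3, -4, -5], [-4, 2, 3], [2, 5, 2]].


Expanding along the first row, det(A) = a11*M_11 - a12*M_12 + a13*M_13, where M_1j is the (1,j) minor.
Minor M_11 = 2*2 - 3*5 = -11
Minor M_12 = -4*2 - 3*2 = -14
Minor M_13 = -4*5 - 2*2 = -24
det = -3*(-11) - -4*(-14) + -5*(-24)
    = 33 - 56 + 120
    = 97

97


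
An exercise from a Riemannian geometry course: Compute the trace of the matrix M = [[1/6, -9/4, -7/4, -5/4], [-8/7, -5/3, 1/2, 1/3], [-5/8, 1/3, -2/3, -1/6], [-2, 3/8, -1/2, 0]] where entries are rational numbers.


The trace is the sum of diagonal entries.
Diagonal: M[1,1] = 1/6, M[2,2] = -5/3, M[3,3] = -2/3, M[4,4] = 0
Tr(M) = 1/6 + -5/3 + -2/3 + 0
Computing step by step:
After adding M[1,1]: 1/6
After adding M[2,2]: -3/2
After adding M[3,3]: -13/6
After adding M[4,4]: -13/6
Tr(M) = -13/6

-13/6


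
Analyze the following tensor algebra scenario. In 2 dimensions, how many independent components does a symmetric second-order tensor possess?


A symmetric rank-2 tensor in d dimensions has d(d+1)/2 independent components.
d = 2
d(d+1)/2 = 2 * 3 / 2 = 6 / 2 = 3

3


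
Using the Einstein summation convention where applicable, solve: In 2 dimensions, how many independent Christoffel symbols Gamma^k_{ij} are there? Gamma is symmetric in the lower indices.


Christoffel symbols Gamma^k_{ij} are symmetric in i,j, so there are d * d(d+1)/2 independent symbols.
d = 2
d(d+1)/2 = 2 * 3 / 2 = 3
Total = 2 * 3 = 6

6


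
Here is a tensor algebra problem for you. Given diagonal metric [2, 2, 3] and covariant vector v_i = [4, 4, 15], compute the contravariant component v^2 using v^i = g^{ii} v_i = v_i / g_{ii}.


To raise an index with a diagonal metric: v^i = v_i / g_{ii}.
For index 2: v_2 = 4, g_{22} = 2
v^2 = 4 / 2 = 2

2


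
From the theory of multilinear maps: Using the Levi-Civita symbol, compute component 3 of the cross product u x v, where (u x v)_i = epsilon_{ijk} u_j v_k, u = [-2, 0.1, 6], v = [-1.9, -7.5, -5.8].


(u x v)_3 = sum_{j,k} epsilon_{3jk} u_j v_k. Only permutations of (1,2,3) contribute; the two non-zero terms are:
eps_{312} u_1 v_2 = 1 * -2 * -7.5 = 15
eps_{321} u_2 v_1 = -1 * 0.1 * -1.9 = 0.19
(u x v)_3 = 15.19

15.19


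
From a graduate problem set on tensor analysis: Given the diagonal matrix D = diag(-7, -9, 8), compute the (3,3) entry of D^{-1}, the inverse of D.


For a diagonal matrix, the inverse has entries (D^{-1})_{ii} = 1/d_{ii}.
The diagonal entries are: d_{11} = -7, d_{22} = -9, d_{33} = 8
We need (D^{-1})_{33} = 1/d_{33} = 1/8 = 1/8

1/8


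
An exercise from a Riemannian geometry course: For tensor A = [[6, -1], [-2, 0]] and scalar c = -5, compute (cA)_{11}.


Scalar multiplication: (cA)_{ij} = c * A_{ij}.
c = -5
A_{11} = 6
(cA)_{11} = -5 * 6 = -30

-30


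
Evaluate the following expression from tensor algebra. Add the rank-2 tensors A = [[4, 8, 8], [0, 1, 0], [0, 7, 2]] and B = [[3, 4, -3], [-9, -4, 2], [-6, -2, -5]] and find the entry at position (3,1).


Tensor addition is component-wise: (A + B)_{ij} = A_{ij} + B_{ij}.
A_{31} = 0
B_{31} = -6
(A + B)_{31} = 0 + -6 = -6

-6


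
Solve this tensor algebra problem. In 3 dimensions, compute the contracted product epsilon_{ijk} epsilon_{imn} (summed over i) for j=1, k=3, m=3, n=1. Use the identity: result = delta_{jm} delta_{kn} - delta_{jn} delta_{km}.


Using the identity: epsilon_{ijk} epsilon_{imn} = delta_{jm} delta_{kn} - delta_{jn} delta_{km}.
delta_{13} = 0
delta_{31} = 0
delta_{11} = 1
delta_{33} = 1
Result = 0 * 0 - 1 * 1 = 0 - 1 = -1

-1


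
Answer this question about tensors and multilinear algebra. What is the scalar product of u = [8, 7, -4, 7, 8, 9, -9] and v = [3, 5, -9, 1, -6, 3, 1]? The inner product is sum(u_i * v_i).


The inner product u . v = sum of u_i * v_i.
Term-by-term: 8 * 3, 7 * 5, -4 * -9, 7 * 1, 8 * -6, 9 * 3, -9 * 1
Products: 24, 35, 36, 7, -48, 27, -9
Sum = 24 + 35 + 36 + 7 + -48 + 27 + -9 = 72

72


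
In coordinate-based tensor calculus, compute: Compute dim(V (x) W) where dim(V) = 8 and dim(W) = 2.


The dimension of a tensor product is the product of dimensions.
dim(V) = 8, dim(W) = 2
dim(V (x) W) = 8 * 2 = 16

16


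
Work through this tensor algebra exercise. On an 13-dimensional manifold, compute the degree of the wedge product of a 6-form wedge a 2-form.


The degree of a wedge product is the sum of the degrees of the individual forms.
Degrees: 6, 2
Total degree = 6 + 2 = 8

8


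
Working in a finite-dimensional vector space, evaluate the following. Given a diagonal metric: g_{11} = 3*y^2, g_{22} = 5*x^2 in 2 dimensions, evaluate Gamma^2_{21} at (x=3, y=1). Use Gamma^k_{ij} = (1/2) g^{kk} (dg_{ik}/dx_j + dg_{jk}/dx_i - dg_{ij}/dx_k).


For a diagonal metric, Gamma^k_{ij} = (1/2) g^{kk} (dg_{ik}/dx_j + dg_{jk}/dx_i - dg_{ij}/dx_k).
The metric is diagonal, so g_{ab} = 0 for a != b.
At the given point: g_{11} = 3, g_{22} = 45
g^{22} = 1/45
dg_{22}/dx_1 = dg_{22}/dx_1 = 30
dg_{12}/dx_2 = 0 (off-diagonal)
dg_{21}/dx_2 = 0 (off-diagonal)
Numerator = 30 + 0 - 0 = 30
Gamma^2_{21} = 30 / (2 * 45) = 1/3

1/3


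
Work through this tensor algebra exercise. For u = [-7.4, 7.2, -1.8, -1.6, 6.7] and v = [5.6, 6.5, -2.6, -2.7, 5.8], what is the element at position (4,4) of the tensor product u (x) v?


The outer product entry T_{ij} = u_i * v_j.
We need i=4, j=4.
u_4 = -1.6, v_4 = -2.7
T_{4,4} = -1.6 * -2.7 = 4.32

4.32


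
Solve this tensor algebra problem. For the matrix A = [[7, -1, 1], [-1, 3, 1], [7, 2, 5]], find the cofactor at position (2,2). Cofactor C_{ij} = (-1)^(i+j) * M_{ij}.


To find cofactor C_{22}, delete row 2 and column 2.
The resulting 2x2 submatrix is: [[7, 1], [7, 5]]
Minor M_{22} = 7*5 - 1*7
  = 35 - 7 = 28
Sign = (-1)^(2+2) = (-1)^4 = 1
Cofactor C_{22} = 1 * 28 = 28

28


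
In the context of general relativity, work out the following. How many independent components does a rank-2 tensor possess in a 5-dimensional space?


The number of components of a rank-r tensor in d dimensions is d^r.
Here d = 5 and r = 2.
5^2 = 25

25


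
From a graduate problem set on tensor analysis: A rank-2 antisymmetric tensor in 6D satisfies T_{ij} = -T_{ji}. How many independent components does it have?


An antisymmetric rank-2 tensor satisfies A_{ij} = -A_{ji}, so diagonal entries are zero.
The independent components are the upper-triangular entries: C(n, 2) = n(n-1)/2.
n = 6
C(6, 2) = 6 * 5 / 2 = 30 / 2 = 15

15


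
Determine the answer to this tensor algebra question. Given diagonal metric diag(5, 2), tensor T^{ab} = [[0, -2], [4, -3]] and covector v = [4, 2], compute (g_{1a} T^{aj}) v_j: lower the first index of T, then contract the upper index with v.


Step 1: lower the first index. For a diagonal metric, g_{ia} T^{aj} = g_{ii} T^{ij} (no sum on i).
g_{11} = 5
S_1{}^1 = 5 * T^{11} = 5 * 0 = 0
S_1{}^2 = 5 * T^{12} = 5 * -2 = -10
Step 2: contract S_1{}^j with v_j.
S_1{}^1 * v_1 = 0 * 4 = 0
S_1{}^2 * v_2 = -10 * 2 = -20
Result = 0 + -20 = -20

-20


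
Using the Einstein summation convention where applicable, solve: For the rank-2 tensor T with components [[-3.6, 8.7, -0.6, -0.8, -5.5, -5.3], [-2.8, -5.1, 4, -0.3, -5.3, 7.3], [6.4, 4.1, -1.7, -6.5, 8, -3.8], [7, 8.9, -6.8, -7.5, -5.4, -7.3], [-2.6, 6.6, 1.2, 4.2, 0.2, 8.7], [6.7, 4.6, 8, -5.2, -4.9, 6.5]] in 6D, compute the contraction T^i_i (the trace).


The contraction (trace) of a rank-2 tensor is the sum of its diagonal elements.
Diagonal entries: A[1,1] = -3.6, A[2,2] = -5.1, A[3,3] = -1.7, A[4,4] = -7.5, A[5,5] = 0.2, A[6,6] = 6.5
Tr(A) = -3.6 + -5.1 + -1.7 + -7.5 + 0.2 + 6.5 = -11.2

-11.2


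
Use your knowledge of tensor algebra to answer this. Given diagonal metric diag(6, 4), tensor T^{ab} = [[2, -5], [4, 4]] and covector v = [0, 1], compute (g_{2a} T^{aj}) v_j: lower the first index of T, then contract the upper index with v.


Step 1: lower the first index. For a diagonal metric, g_{ia} T^{aj} = g_{ii} T^{ij} (no sum on i).
g_{22} = 4
S_2{}^1 = 4 * T^{21} = 4 * 4 = 16
S_2{}^2 = 4 * T^{22} = 4 * 4 = 16
Step 2: contract S_2{}^j with v_j.
S_2{}^1 * v_1 = 16 * 0 = 0
S_2{}^2 * v_2 = 16 * 1 = 16
Result = 0 + 16 = 16

16


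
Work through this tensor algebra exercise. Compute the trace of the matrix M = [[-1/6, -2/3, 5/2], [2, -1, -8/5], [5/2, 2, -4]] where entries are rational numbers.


The trace is the sum of diagonal entries.
Diagonal: M[1,1] = -1/6, M[2,2] = -1, M[3,3] = -4
Tr(M) = -1/6 + -1 + -4
Computing step by step:
After adding M[1,1]: -1/6
After adding M[2,2]: -7/6
After adding M[3,3]: -31/6
Tr(M) = -31/6

-31/6


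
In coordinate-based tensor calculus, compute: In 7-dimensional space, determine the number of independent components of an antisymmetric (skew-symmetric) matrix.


An antisymmetric rank-2 tensor satisfies A_{ij} = -A_{ji}, so diagonal entries are zero.
The independent components are the upper-triangular entries: C(n, 2) = n(n-1)/2.
n = 7
C(7, 2) = 7 * 6 / 2 = 42 / 2 = 21

21


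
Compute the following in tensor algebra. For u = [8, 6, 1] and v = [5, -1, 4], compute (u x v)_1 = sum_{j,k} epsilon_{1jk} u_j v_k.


(u x v)_1 = sum_{j,k} epsilon_{1jk} u_j v_k. Only permutations of (1,2,3) contribute; the two non-zero terms are:
eps_{123} u_2 v_3 = 1 * 6 * 4 = 24
eps_{132} u_3 v_2 = -1 * 1 * -1 = 1
(u x v)_1 = 25

25


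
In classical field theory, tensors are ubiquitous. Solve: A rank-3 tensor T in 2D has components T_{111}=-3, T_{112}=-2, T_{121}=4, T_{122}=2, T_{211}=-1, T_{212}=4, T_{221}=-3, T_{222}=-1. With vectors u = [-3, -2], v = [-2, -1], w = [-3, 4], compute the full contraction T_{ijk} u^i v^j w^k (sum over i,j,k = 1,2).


S = sum over i,j,k of T_{ijk} u_i v_j w_k. Expanding all 8 terms:
T_{111}*u_1*v_1*w_1 = -3*-3*-2*-3 = 54  (running total: 54)
T_{112}*u_1*v_1*w_2 = -2*-3*-2*4 = -48  (running total: 6)
T_{121}*u_1*v_2*w_1 = 4*-3*-1*-3 = -36  (running total: -30)
T_{122}*u_1*v_2*w_2 = 2*-3*-1*4 = 24  (running total: -6)
T_{211}*u_2*v_1*w_1 = -1*-2*-2*-3 = 12  (running total: 6)
T_{212}*u_2*v_1*w_2 = 4*-2*-2*4 = 64  (running total: 70)
T_{221}*u_2*v_2*w_1 = -3*-2*-1*-3 = 18  (running total: 88)
T_{222}*u_2*v_2*w_2 = -1*-2*-1*4 = -8  (running total: 80)
S = 80

80


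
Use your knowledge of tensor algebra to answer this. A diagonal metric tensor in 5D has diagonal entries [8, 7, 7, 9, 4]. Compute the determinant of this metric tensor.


For a diagonal metric, the determinant is the product of diagonal entries.
Diagonal entries: 8, 7, 7, 9, 4
det(g) = 8 * 7 * 7 * 9 * 4 = 14112

14112


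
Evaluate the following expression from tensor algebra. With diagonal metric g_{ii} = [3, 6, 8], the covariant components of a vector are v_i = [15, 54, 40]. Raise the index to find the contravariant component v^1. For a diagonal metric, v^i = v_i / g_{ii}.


To raise an index with a diagonal metric: v^i = v_i / g_{ii}.
For index 1: v_1 = 15, g_{11} = 3
v^1 = 15 / 3 = 5

5


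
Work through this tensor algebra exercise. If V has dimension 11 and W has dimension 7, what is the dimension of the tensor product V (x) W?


The dimension of a tensor product is the product of dimensions.
dim(V) = 11, dim(W) = 7
dim(V (x) W) = 11 * 7 = 77

77


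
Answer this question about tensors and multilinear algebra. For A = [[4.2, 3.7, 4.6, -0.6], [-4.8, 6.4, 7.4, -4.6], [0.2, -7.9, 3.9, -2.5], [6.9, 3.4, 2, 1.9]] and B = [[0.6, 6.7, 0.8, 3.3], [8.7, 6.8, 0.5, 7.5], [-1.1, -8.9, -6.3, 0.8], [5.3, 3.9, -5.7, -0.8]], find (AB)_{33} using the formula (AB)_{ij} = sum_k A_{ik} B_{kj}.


(AB)_{ij} = sum_k A_{ik} B_{kj}.
For i=3, j=3:
A_{31} * B_{13} = 0.2 * 0.8 = 0.16
A_{32} * B_{23} = -7.9 * 0.5 = -3.95
A_{33} * B_{33} = 3.9 * -6.3 = -24.57
A_{34} * B_{43} = -2.5 * -5.7 = 14.25
Sum = 0.16 + -3.95 + -24.57 + 14.25 = -14.11

-14.11


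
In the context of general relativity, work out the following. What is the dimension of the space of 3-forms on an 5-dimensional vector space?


The dimension of the space of p-forms on an n-dimensional space is C(n, p).
n = 5, p = 3
C(5, 3) = 5! / (3! * 2!) = 10

10


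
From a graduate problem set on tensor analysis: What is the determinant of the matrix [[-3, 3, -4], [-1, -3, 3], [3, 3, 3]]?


Expanding along the first row, det(A) = a11*M_11 - a12*M_12 + a13*M_13, where M_1j is the (1,j) minor.
Minor M_11 = -3*3 - 3*3 = -18
Minor M_12 = -1*3 - 3*3 = -12
Minor M_13 = -1*3 - -3*3 = 6
det = -3*(-18) - 3*(-12) + -4*(6)
    = 54 - -36 + -24
    = 66

66


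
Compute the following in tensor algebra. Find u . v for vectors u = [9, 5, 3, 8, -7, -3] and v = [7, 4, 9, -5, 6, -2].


The inner product u . v = sum of u_i * v_i.
Term-by-term: 9 * 7, 5 * 4, 3 * 9, 8 * -5, -7 * 6, -3 * -2
Products: 63, 20, 27, -40, -42, 6
Sum = 63 + 20 + 27 + -40 + -42 + 6 = 34

34


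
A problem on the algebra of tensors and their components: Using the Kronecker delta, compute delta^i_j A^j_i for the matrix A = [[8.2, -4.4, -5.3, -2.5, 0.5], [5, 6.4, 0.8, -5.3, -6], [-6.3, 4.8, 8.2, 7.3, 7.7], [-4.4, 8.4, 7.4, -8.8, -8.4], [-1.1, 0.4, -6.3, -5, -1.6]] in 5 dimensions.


The contraction (trace) of a rank-2 tensor is the sum of its diagonal elements.
Diagonal entries: A[1,1] = 8.2, A[2,2] = 6.4, A[3,3] = 8.2, A[4,4] = -8.8, A[5,5] = -1.6
Tr(A) = 8.2 + 6.4 + 8.2 + -8.8 + -1.6 = 12.4

12.4


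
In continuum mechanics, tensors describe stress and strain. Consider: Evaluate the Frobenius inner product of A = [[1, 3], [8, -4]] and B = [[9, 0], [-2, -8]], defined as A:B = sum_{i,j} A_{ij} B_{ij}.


A:B = sum over all i,j of A_{ij} * B_{ij}.
Row 1: 1*9=9, 3*0=0 => row sum = 9
Row 2: 8*-2=-16, -4*-8=32 => row sum = 16
Total = 9 + 16 = 25

25


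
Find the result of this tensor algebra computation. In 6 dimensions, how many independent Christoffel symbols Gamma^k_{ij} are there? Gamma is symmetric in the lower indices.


Christoffel symbols Gamma^k_{ij} are symmetric in i,j, so there are d * d(d+1)/2 independent symbols.
d = 6
d(d+1)/2 = 6 * 7 / 2 = 21
Total = 6 * 21 = 126

126


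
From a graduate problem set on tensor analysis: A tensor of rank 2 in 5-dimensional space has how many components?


The number of components of a rank-r tensor in d dimensions is d^r.
Here d = 5 and r = 2.
5^2 = 25

25


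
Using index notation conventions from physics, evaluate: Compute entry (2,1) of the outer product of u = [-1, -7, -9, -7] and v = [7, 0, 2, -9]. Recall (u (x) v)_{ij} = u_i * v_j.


The outer product entry T_{ij} = u_i * v_j.
We need i=2, j=1.
u_2 = -7, v_1 = 7
T_{2,1} = -7 * 7 = -49

-49


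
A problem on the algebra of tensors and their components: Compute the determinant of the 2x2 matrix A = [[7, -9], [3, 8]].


For a 2x2 matrix [[a, b], [c, d]], det = a*d - b*c.
a = 7, b = -9, c = 3, d = 8
a*d = 7 * 8 = 56
b*c = -9 * 3 = -27
det = 56 - -27 = 83

83


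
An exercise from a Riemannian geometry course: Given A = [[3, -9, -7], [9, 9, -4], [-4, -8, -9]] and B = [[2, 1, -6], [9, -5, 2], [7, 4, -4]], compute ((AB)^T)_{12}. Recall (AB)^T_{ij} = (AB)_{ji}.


(AB)^T_{ij} = (AB)_{ji} = sum_k A_{jk} B_{ki}.
For i=1, j=2 we need (AB)_{21}:
A_{21} * B_{11} = 9 * 2 = 18
A_{22} * B_{21} = 9 * 9 = 81
A_{23} * B_{31} = -4 * 7 = -28
Sum = 18 + 81 + -28 = 71

71


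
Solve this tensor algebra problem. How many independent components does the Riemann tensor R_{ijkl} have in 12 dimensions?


The Riemann tensor in d dimensions has d^2(d^2 - 1)/12 independent components.
d = 12, so d^2 = 144
d^2 - 1 = 143
d^2(d^2 - 1) = 144 * 143 = 20592
Divide by 12: 20592 / 12 = 1716

1716


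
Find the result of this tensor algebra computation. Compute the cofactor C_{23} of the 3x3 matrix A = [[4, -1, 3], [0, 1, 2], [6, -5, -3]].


To find cofactor C_{23}, delete row 2 and column 3.
The resulting 2x2 submatrix is: [[4, -1], [6, -5]]
Minor M_{23} = 4*-5 - -1*6
  = -20 - -6 = -14
Sign = (-1)^(2+3) = (-1)^5 = -1
Cofactor C_{23} = -1 * -14 = 14

14


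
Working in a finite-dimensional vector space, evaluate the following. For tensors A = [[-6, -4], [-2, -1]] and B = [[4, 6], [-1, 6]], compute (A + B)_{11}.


Tensor addition is component-wise: (A + B)_{ij} = A_{ij} + B_{ij}.
A_{11} = -6
B_{11} = 4
(A + B)_{11} = -6 + 4 = -2

-2


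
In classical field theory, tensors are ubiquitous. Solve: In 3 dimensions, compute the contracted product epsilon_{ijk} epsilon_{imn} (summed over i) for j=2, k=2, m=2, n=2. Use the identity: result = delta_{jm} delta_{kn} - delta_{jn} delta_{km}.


Using the identity: epsilon_{ijk} epsilon_{imn} = delta_{jm} delta_{kn} - delta_{jn} delta_{km}.
delta_{22} = 1
delta_{22} = 1
delta_{22} = 1
delta_{22} = 1
Result = 1 * 1 - 1 * 1 = 1 - 1 = 0

0


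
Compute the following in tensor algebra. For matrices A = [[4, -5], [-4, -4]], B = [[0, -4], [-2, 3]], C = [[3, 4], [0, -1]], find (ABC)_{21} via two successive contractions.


(ABC)_{21} = sum_m (AB)_{2m} C_{m1}. First compute row 2 of AB.
(AB)_{21} = -4*0 + -4*-2 = 8
(AB)_{22} = -4*-4 + -4*3 = 4
Now contract with column 1 of C:
(AB)_{21} * C_{11} = 8 * 3 = 24
(AB)_{22} * C_{21} = 4 * 0 = 0
(ABC)_{21} = 24 + 0 = 24

24


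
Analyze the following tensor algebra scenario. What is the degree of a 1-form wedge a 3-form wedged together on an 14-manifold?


The degree of a wedge product is the sum of the degrees of the individual forms.
Degrees: 1, 3
Total degree = 1 + 3 = 4

4


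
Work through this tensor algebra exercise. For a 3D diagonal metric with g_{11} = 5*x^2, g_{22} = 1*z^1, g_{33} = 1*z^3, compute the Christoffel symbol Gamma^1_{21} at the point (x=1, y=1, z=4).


For a diagonal metric, Gamma^k_{ij} = (1/2) g^{kk} (dg_{ik}/dx_j + dg_{jk}/dx_i - dg_{ij}/dx_k).
The metric is diagonal, so g_{ab} = 0 for a != b.
At the given point: g_{11} = 5, g_{22} = 4, g_{33} = 64
g^{11} = 1/5
dg_{21}/dx_1 = 0 (off-diagonal)
dg_{11}/dx_2 = dg_{11}/dx_2 = 0
dg_{21}/dx_1 = 0 (off-diagonal)
Numerator = 0 + 0 - 0 = 0
Gamma^1_{21} = 0 / (2 * 5) = 0

0


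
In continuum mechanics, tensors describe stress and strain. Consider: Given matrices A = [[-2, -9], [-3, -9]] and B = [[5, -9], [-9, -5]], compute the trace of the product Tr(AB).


Tr(AB) = sum_i (AB)_{ii} where (AB)_{ii} = sum_k A_{ik} B_{ki}.
(AB)_{11} = -2*5 + -9*-9 = 71
(AB)_{22} = -3*-9 + -9*-5 = 72
Tr(AB) = 71 + 72 = 143

143


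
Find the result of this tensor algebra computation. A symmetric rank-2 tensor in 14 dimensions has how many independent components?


A symmetric rank-2 tensor in d dimensions has d(d+1)/2 independent components.
d = 14
d(d+1)/2 = 14 * 15 / 2 = 210 / 2 = 105

105


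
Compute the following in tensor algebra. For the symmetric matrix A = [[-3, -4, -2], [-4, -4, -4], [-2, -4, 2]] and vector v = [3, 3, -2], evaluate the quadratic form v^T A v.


First compute Av:
(Av)_1 = -3*3 + -4*3 + -2*-2 = -17
(Av)_2 = -4*3 + -4*3 + -4*-2 = -16
(Av)_3 = -2*3 + -4*3 + 2*-2 = -22
Av = [-17, -16, -22]
Then v^T (Av) = 3*-17 + 3*-16 + -2*-22
= -51 + -48 + 44 = -55

-55


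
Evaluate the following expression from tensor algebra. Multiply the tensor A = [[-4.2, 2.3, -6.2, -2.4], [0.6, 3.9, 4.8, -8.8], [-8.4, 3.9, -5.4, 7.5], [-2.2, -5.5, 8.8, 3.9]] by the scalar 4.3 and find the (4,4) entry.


Scalar multiplication: (cA)_{ij} = c * A_{ij}.
c = 4.3
A_{44} = 3.9
(cA)_{44} = 4.3 * 3.9 = 16.77

16.77


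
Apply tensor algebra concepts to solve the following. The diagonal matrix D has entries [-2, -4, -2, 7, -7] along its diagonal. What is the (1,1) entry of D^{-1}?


For a diagonal matrix, the inverse has entries (D^{-1})_{ii} = 1/d_{ii}.
The diagonal entries are: d_{11} = -2, d_{22} = -4, d_{33} = -2, d_{44} = 7, d_{55} = -7
We need (D^{-1})_{11} = 1/d_{11} = 1/-2 = -1/2

-1/2


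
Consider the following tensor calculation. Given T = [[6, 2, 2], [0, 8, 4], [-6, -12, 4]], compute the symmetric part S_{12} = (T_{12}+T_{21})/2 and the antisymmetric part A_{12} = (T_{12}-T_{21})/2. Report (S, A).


T_{12} = 2
T_{21} = 0
S_{12} = (2 + 0)/2 = 2/2 = 1
A_{12} = (2 - 0)/2 = 2/2 = 1
Check: S + A = 1 + 1 = 2 = T_{12}.

(1, 1)


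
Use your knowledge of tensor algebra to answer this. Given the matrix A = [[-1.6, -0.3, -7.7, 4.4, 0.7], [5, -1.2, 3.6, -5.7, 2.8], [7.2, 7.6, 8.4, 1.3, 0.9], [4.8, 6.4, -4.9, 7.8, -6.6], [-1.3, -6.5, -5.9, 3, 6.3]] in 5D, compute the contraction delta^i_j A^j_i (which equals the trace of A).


The contraction (trace) of a rank-2 tensor is the sum of its diagonal elements.
Diagonal entries: A[1,1] = -1.6, A[2,2] = -1.2, A[3,3] = 8.4, A[4,4] = 7.8, A[5,5] = 6.3
Tr(A) = -1.6 + -1.2 + 8.4 + 7.8 + 6.3 = 19.7

19.7


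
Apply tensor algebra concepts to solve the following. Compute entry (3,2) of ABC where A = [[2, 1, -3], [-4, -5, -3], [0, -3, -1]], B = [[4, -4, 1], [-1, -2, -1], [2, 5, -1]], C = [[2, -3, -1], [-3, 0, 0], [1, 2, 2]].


(ABC)_{32} = sum_m (AB)_{3m} C_{m2}. First compute row 3 of AB.
(AB)_{31} = 0*4 + -3*-1 + -1*2 = 1
(AB)_{32} = 0*-4 + -3*-2 + -1*5 = 1
(AB)_{33} = 0*1 + -3*-1 + -1*-1 = 4
Now contract with column 2 of C:
(AB)_{31} * C_{12} = 1 * -3 = -3
(AB)_{32} * C_{22} = 1 * 0 = 0
(AB)_{33} * C_{32} = 4 * 2 = 8
(ABC)_{32} = -3 + 0 + 8 = 5

5


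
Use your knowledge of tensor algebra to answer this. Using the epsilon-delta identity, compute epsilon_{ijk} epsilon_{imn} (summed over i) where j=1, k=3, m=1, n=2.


Using the identity: epsilon_{ijk} epsilon_{imn} = delta_{jm} delta_{kn} - delta_{jn} delta_{km}.
delta_{11} = 1
delta_{32} = 0
delta_{12} = 0
delta_{31} = 0
Result = 1 * 0 - 0 * 0 = 0 - 0 = 0

0


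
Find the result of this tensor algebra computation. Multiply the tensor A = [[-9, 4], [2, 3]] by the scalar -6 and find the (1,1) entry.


Scalar multiplication: (cA)_{ij} = c * A_{ij}.
c = -6
A_{11} = -9
(cA)_{11} = -6 * -9 = 54

54


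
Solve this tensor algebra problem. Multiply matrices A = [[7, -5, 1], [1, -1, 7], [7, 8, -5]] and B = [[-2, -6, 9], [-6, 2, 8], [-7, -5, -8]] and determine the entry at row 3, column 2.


(AB)_{ij} = sum_k A_{ik} B_{kj}.
For i=3, j=2:
A_{31} * B_{12} = 7 * -6 = -42
A_{32} * B_{22} = 8 * 2 = 16
A_{33} * B_{32} = -5 * -5 = 25
Sum = -42 + 16 + 25 = -1

-1


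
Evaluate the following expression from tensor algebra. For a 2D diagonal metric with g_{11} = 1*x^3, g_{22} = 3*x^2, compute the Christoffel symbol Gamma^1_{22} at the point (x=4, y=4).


For a diagonal metric, Gamma^k_{ij} = (1/2) g^{kk} (dg_{ik}/dx_j + dg_{jk}/dx_i - dg_{ij}/dx_k).
The metric is diagonal, so g_{ab} = 0 for a != b.
At the given point: g_{11} = 64, g_{22} = 48
g^{11} = 1/64
dg_{21}/dx_2 = 0 (off-diagonal)
dg_{21}/dx_2 = 0 (off-diagonal)
dg_{22}/dx_1 = dg_{22}/dx_1 = 24
Numerator = 0 + 0 - 24 = -24
Gamma^1_{22} = -24 / (2 * 64) = -3/16

-3/16


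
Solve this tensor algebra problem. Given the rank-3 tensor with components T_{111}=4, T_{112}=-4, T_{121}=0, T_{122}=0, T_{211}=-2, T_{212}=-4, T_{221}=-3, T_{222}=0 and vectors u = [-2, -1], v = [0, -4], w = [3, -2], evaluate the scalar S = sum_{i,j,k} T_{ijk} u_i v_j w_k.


S = sum over i,j,k of T_{ijk} u_i v_j w_k. Expanding all 8 terms:
T_{111}*u_1*v_1*w_1 = 4*-2*0*3 = 0  (running total: 0)
T_{112}*u_1*v_1*w_2 = -4*-2*0*-2 = 0  (running total: 0)
T_{121}*u_1*v_2*w_1 = 0*-2*-4*3 = 0  (running total: 0)
T_{122}*u_1*v_2*w_2 = 0*-2*-4*-2 = 0  (running total: 0)
T_{211}*u_2*v_1*w_1 = -2*-1*0*3 = 0  (running total: 0)
T_{212}*u_2*v_1*w_2 = -4*-1*0*-2 = 0  (running total: 0)
T_{221}*u_2*v_2*w_1 = -3*-1*-4*3 = -36  (running total: -36)
T_{222}*u_2*v_2*w_2 = 0*-1*-4*-2 = 0  (running total: -36)
S = -36

-36


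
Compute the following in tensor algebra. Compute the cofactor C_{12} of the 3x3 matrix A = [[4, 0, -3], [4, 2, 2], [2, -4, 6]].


To find cofactor C_{12}, delete row 1 and column 2.
The resulting 2x2 submatrix is: [[4, 2], [2, 6]]
Minor M_{12} = 4*6 - 2*2
  = 24 - 4 = 20
Sign = (-1)^(1+2) = (-1)^3 = -1
Cofactor C_{12} = -1 * 20 = -20

-20


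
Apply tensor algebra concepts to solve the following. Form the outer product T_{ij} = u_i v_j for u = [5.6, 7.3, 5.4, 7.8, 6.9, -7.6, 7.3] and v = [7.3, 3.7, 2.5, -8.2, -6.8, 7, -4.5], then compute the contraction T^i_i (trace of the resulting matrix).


The outer product gives T_{ij} = u_i v_j.
The trace (contraction) is Tr(T) = sum_i T_{ii} = sum_i u_i v_i.
Diagonal entries:
T_{11} = u_1 * v_1 = 5.6 * 7.3 = 40.88
T_{22} = u_2 * v_2 = 7.3 * 3.7 = 27.01
T_{33} = u_3 * v_3 = 5.4 * 2.5 = 13.5
T_{44} = u_4 * v_4 = 7.8 * -8.2 = -63.96
T_{55} = u_5 * v_5 = 6.9 * -6.8 = -46.92
T_{66} = u_6 * v_6 = -7.6 * 7 = -53.2
T_{77} = u_7 * v_7 = 7.3 * -4.5 = -32.85
Tr(T) = 40.88 + 27.01 + 13.5 + -63.96 + -46.92 + -53.2 + -32.85 = -115.54

-115.54


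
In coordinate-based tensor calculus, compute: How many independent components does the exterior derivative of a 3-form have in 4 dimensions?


The exterior derivative of a p-form is a (p+1)-form.
Its number of independent components is C(n, p+1).
n = 4, p+1 = 4
C(4, 4) = 1

1


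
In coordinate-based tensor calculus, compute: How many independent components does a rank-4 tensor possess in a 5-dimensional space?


The number of components of a rank-r tensor in d dimensions is d^r.
Here d = 5 and r = 4.
5^4 = 625

625


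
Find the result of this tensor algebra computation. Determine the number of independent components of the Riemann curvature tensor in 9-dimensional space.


The Riemann tensor in d dimensions has d^2(d^2 - 1)/12 independent components.
d = 9, so d^2 = 81
d^2 - 1 = 80
d^2(d^2 - 1) = 81 * 80 = 6480
Divide by 12: 6480 / 12 = 540

540


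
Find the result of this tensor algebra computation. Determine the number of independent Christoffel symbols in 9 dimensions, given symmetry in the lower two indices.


Christoffel symbols Gamma^k_{ij} are symmetric in i,j, so there are d * d(d+1)/2 independent symbols.
d = 9
d(d+1)/2 = 9 * 10 / 2 = 45
Total = 9 * 45 = 405

405


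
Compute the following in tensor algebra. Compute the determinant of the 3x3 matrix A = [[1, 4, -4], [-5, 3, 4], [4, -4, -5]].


Expanding along the first row, det(A) = a11*M_11 - a12*M_12 + a13*M_13, where M_1j is the (1,j) minor.
Minor M_11 = 3*-5 - 4*-4 = 1
Minor M_12 = -5*-5 - 4*4 = 9
Minor M_13 = -5*-4 - 3*4 = 8
det = 1*(1) - 4*(9) + -4*(8)
    = 1 - 36 + -32
    = -67

-67


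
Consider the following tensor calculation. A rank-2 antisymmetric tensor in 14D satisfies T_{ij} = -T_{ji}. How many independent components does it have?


An antisymmetric rank-2 tensor satisfies A_{ij} = -A_{ji}, so diagonal entries are zero.
The independent components are the upper-triangular entries: C(n, 2) = n(n-1)/2.
n = 14
C(14, 2) = 14 * 13 / 2 = 182 / 2 = 91

91


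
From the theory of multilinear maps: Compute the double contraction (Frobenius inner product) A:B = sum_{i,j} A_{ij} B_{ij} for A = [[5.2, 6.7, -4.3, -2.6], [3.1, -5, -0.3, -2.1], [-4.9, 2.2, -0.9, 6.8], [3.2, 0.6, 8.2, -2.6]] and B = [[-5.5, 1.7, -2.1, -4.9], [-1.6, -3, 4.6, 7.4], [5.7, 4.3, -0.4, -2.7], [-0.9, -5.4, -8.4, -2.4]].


A:B = sum over all i,j of A_{ij} * B_{ij}.
Row 1: 5.2*-5.5=-28.6, 6.7*1.7=11.39, -4.3*-2.1=9.03, -2.6*-4.9=12.74 => row sum = 4.56
Row 2: 3.1*-1.6=-4.96, -5*-3=15, -0.3*4.6=-1.38, -2.1*7.4=-15.54 => row sum = -6.88
Row 3: -4.9*5.7=-27.93, 2.2*4.3=9.46, -0.9*-0.4=0.36, 6.8*-2.7=-18.36 => row sum = -36.47
Row 4: 3.2*-0.9=-2.88, 0.6*-5.4=-3.24, 8.2*-8.4=-68.88, -2.6*-2.4=6.24 => row sum = -68.76
Total = 4.56 + -6.88 + -36.47 + -68.76 = -107.55

-107.55


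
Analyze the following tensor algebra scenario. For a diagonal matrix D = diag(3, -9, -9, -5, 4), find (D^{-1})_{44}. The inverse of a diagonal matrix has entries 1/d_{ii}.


For a diagonal matrix, the inverse has entries (D^{-1})_{ii} = 1/d_{ii}.
The diagonal entries are: d_{11} = 3, d_{22} = -9, d_{33} = -9, d_{44} = -5, d_{55} = 4
We need (D^{-1})_{44} = 1/d_{44} = 1/-5 = -1/5

-1/5


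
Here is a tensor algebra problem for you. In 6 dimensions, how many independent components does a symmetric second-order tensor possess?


A symmetric rank-2 tensor in d dimensions has d(d+1)/2 independent components.
d = 6
d(d+1)/2 = 6 * 7 / 2 = 42 / 2 = 21

21


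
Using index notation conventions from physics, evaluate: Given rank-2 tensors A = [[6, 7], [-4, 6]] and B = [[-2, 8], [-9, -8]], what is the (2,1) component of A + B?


Tensor addition is component-wise: (A + B)_{ij} = A_{ij} + B_{ij}.
A_{21} = -4
B_{21} = -9
(A + B)_{21} = -4 + -9 = -13

-13


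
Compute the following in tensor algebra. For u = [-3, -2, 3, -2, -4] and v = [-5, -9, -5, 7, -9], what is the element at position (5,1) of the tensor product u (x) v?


The outer product entry T_{ij} = u_i * v_j.
We need i=5, j=1.
u_5 = -4, v_1 = -5
T_{5,1} = -4 * -5 = 20

20


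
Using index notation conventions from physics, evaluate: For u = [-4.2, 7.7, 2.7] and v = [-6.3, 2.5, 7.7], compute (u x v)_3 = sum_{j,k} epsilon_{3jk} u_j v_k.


(u x v)_3 = sum_{j,k} epsilon_{3jk} u_j v_k. Only permutations of (1,2,3) contribute; the two non-zero terms are:
eps_{312} u_1 v_2 = 1 * -4.2 * 2.5 = -10.5
eps_{321} u_2 v_1 = -1 * 7.7 * -6.3 = 48.51
(u x v)_3 = 38.01

38.01


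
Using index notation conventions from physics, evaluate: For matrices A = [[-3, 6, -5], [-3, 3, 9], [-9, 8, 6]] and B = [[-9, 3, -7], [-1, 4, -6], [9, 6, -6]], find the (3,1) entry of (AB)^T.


(AB)^T_{ij} = (AB)_{ji} = sum_k A_{jk} B_{ki}.
For i=3, j=1 we need (AB)_{13}:
A_{11} * B_{13} = -3 * -7 = 21
A_{12} * B_{23} = 6 * -6 = -36
A_{13} * B_{33} = -5 * -6 = 30
Sum = 21 + -36 + 30 = 15

15


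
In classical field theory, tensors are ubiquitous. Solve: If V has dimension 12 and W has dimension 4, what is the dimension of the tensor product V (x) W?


The dimension of a tensor product is the product of dimensions.
dim(V) = 12, dim(W) = 4
dim(V (x) W) = 12 * 4 = 48

48


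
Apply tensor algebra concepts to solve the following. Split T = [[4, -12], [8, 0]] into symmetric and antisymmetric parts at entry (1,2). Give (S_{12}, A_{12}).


T_{12} = -12
T_{21} = 8
S_{12} = (-12 + 8)/2 = -4/2 = -2
A_{12} = (-12 - 8)/2 = -20/2 = -10
Check: S + A = -2 + -10 = -12 = T_{12}.

(-2, -10)


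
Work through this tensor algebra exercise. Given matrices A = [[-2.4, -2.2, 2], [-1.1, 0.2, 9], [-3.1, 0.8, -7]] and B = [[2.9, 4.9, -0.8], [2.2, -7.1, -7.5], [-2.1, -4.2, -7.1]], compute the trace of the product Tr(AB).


Tr(AB) = sum_i (AB)_{ii} where (AB)_{ii} = sum_k A_{ik} B_{ki}.
(AB)_{11} = -2.4*2.9 + -2.2*2.2 + 2*-2.1 = -16
(AB)_{22} = -1.1*4.9 + 0.2*-7.1 + 9*-4.2 = -44.61
(AB)_{33} = -3.1*-0.8 + 0.8*-7.5 + -7*-7.1 = 46.18
Tr(AB) = -16 + -44.61 + 46.18 = -14.43

-14.43


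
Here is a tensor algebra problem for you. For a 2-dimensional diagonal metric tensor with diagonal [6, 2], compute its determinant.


For a diagonal metric, the determinant is the product of diagonal entries.
Diagonal entries: 6, 2
det(g) = 6 * 2 = 12

12


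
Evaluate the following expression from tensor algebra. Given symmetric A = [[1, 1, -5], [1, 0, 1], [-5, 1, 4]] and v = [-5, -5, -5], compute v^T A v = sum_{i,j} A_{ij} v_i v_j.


First compute Av:
(Av)_1 = 1*-5 + 1*-5 + -5*-5 = 15
(Av)_2 = 1*-5 + 0*-5 + 1*-5 = -10
(Av)_3 = -5*-5 + 1*-5 + 4*-5 = 0
Av = [15, -10, 0]
Then v^T (Av) = -5*15 + -5*-10 + -5*0
= -75 + 50 + 0 = -25

-25


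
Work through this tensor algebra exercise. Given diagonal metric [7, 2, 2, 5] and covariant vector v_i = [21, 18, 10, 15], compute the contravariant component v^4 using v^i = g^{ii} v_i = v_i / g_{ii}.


To raise an index with a diagonal metric: v^i = v_i / g_{ii}.
For index 4: v_4 = 15, g_{44} = 5
v^4 = 15 / 5 = 3

3


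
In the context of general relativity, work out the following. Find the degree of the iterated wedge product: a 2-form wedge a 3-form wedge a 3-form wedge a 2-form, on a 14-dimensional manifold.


The degree of a wedge product is the sum of the degrees of the individual forms.
Degrees: 2, 3, 3, 2
Total degree = 2 + 3 + 3 + 2 = 10

10


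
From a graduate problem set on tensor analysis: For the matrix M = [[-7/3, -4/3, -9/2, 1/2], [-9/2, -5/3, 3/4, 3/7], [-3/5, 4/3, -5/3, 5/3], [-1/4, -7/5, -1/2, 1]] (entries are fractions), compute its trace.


The trace is the sum of diagonal entries.
Diagonal: M[1,1] = -7/3, M[2,2] = -5/3, M[3,3] = -5/3, M[4,4] = 1
Tr(M) = -7/3 + -5/3 + -5/3 + 1
Computing step by step:
After adding M[1,1]: -7/3
After adding M[2,2]: -4
After adding M[3,3]: -17/3
After adding M[4,4]: -14/3
Tr(M) = -14/3

-14/3


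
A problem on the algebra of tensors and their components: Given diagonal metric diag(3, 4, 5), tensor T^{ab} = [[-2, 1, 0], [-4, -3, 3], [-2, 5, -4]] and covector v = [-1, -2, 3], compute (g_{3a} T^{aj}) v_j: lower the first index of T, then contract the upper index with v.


Step 1: lower the first index. For a diagonal metric, g_{ia} T^{aj} = g_{ii} T^{ij} (no sum on i).
g_{33} = 5
S_3{}^1 = 5 * T^{31} = 5 * -2 = -10
S_3{}^2 = 5 * T^{32} = 5 * 5 = 25
S_3{}^3 = 5 * T^{33} = 5 * -4 = -20
Step 2: contract S_3{}^j with v_j.
S_3{}^1 * v_1 = -10 * -1 = 10
S_3{}^2 * v_2 = 25 * -2 = -50
S_3{}^3 * v_3 = -20 * 3 = -60
Result = 10 + -50 + -60 = -100

-100


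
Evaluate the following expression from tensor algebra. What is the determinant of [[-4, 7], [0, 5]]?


For a 2x2 matrix [[a, b], [c, d]], det = a*d - b*c.
a = -4, b = 7, c = 0, d = 5
a*d = -4 * 5 = -20
b*c = 7 * 0 = 0
det = -20 - 0 = -20

-20


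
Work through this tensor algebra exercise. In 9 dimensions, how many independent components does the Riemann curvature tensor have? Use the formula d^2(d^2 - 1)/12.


The Riemann tensor in d dimensions has d^2(d^2 - 1)/12 independent components.
d = 9, so d^2 = 81
d^2 - 1 = 80
d^2(d^2 - 1) = 81 * 80 = 6480
Divide by 12: 6480 / 12 = 540

540


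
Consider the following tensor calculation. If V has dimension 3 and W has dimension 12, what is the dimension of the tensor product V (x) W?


The dimension of a tensor product is the product of dimensions.
dim(V) = 3, dim(W) = 12
dim(V (x) W) = 3 * 12 = 36

36


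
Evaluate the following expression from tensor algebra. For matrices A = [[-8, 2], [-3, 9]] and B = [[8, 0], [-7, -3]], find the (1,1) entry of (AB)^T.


(AB)^T_{ij} = (AB)_{ji} = sum_k A_{jk} B_{ki}.
For i=1, j=1 we need (AB)_{11}:
A_{11} * B_{11} = -8 * 8 = -64
A_{12} * B_{21} = 2 * -7 = -14
Sum = -64 + -14 = -78

-78


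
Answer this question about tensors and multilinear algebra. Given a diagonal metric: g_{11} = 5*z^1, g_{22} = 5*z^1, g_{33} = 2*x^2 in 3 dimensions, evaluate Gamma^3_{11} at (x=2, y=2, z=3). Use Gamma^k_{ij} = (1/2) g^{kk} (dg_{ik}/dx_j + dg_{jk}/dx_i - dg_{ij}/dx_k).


For a diagonal metric, Gamma^k_{ij} = (1/2) g^{kk} (dg_{ik}/dx_j + dg_{jk}/dx_i - dg_{ij}/dx_k).
The metric is diagonal, so g_{ab} = 0 for a != b.
At the given point: g_{11} = 15, g_{22} = 15, g_{33} = 8
g^{33} = 1/8
dg_{13}/dx_1 = 0 (off-diagonal)
dg_{13}/dx_1 = 0 (off-diagonal)
dg_{11}/dx_3 = dg_{11}/dx_3 = 5
Numerator = 0 + 0 - 5 = -5
Gamma^3_{11} = -5 / (2 * 8) = -5/16

-5/16


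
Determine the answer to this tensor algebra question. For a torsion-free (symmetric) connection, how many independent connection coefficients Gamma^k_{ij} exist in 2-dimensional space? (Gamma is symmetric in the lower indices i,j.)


Christoffel symbols Gamma^k_{ij} are symmetric in i,j, so there are d * d(d+1)/2 independent symbols.
d = 2
d(d+1)/2 = 2 * 3 / 2 = 3
Total = 2 * 3 = 6

6


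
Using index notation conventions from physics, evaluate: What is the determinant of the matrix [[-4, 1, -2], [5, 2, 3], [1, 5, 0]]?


Expanding along the first row, det(A) = a11*M_11 - a12*M_12 + a13*M_13, where M_1j is the (1,j) minor.
Minor M_11 = 2*0 - 3*5 = -15
Minor M_12 = 5*0 - 3*1 = -3
Minor M_13 = 5*5 - 2*1 = 23
det = -4*(-15) - 1*(-3) + -2*(23)
    = 60 - -3 + -46
    = 17

17


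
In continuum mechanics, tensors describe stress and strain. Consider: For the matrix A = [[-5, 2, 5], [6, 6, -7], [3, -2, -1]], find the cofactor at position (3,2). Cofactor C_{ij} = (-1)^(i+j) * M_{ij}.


To find cofactor C_{32}, delete row 3 and column 2.
The resulting 2x2 submatrix is: [[-5, 5], [6, -7]]
Minor M_{32} = -5*-7 - 5*6
  = 35 - 30 = 5
Sign = (-1)^(3+2) = (-1)^5 = -1
Cofactor C_{32} = -1 * 5 = -5

-5


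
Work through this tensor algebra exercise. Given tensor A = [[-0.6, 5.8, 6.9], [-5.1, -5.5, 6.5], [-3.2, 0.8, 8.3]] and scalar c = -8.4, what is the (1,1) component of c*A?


Scalar multiplication: (cA)_{ij} = c * A_{ij}.
c = -8.4
A_{11} = -0.6
(cA)_{11} = -8.4 * -0.6 = 5.04

5.04


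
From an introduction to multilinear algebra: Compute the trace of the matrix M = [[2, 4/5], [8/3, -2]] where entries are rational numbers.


The trace is the sum of diagonal entries.
Diagonal: M[1,1] = 2, M[2,2] = -2
Tr(M) = 2 + -2
Computing step by step:
After adding M[1,1]: 2
After adding M[2,2]: 0
Tr(M) = 0

0
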